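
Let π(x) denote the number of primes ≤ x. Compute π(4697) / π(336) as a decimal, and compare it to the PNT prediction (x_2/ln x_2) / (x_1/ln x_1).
π(4697)/π(336) = 634/67 ≈ 9.4627;  PNT prediction ≈ 9.6181.

π(336) = 67 and π(4697) = 634, so π(4697)/π(336) ≈ 9.4627. The PNT-predicted ratio is (4697/ln(4697)) / (336/ln(336)) ≈ 9.6181. The two agree to within a few percent, as expected.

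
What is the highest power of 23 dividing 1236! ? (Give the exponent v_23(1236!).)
v_23(1236!) = 55

Legendre's formula: v_p(n!) = Σ_{k ≥ 1} ⌊n / p^k⌋. For p = 23, n = 1236, the terms are:
  ⌊1236/23^1⌋ = ⌊1236/23⌋ = 53
  ⌊1236/23^2⌋ = ⌊1236/529⌋ = 2
(the next term ⌊1236/23^3⌋ = 0, terminating the sum). Summing: v_23(1236!) = 53 + 2 = 55.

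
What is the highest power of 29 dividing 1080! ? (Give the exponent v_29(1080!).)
v_29(1080!) = 38

Legendre's formula: v_p(n!) = Σ_{k ≥ 1} ⌊n / p^k⌋. For p = 29, n = 1080, the terms are:
  ⌊1080/29^1⌋ = ⌊1080/29⌋ = 37
  ⌊1080/29^2⌋ = ⌊1080/841⌋ = 1
(the next term ⌊1080/29^3⌋ = 0, terminating the sum). Summing: v_29(1080!) = 37 + 1 = 38.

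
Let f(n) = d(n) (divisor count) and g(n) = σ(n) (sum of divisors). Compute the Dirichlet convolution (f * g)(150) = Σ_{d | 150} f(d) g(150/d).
(d * σ)(150) = 1380

Divisors of 150: [1, 2, 3, 5, 6, 10, 15, 25, 30, 50, 75, 150]. For each d | 150:
  d = 1: d(1) · σ(150/1) = 1 · 372 = 372
  d = 2: d(2) · σ(150/2) = 2 · 124 = 248
  d = 3: d(3) · σ(150/3) = 2 · 93 = 186
  d = 5: d(5) · σ(150/5) = 2 · 72 = 144
  d = 6: d(6) · σ(150/6) = 4 · 31 = 124
  d = 10: d(10) · σ(150/10) = 4 · 24 = 96
  d = 15: d(15) · σ(150/15) = 4 · 18 = 72
  d = 25: d(25) · σ(150/25) = 3 · 12 = 36
  d = 30: d(30) · σ(150/30) = 8 · 6 = 48
  d = 50: d(50) · σ(150/50) = 6 · 4 = 24
  d = 75: d(75) · σ(150/75) = 6 · 3 = 18
  d = 150: d(150) · σ(150/150) = 12 · 1 = 12
Summing: (d * σ)(150) = 372 + 248 + 186 + 144 + 124 + 96 + 72 + 36 + 48 + 24 + 18 + 12 = 1380.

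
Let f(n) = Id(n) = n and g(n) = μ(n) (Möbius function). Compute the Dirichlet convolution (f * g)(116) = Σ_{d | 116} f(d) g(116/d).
(Id * μ)(116) = 56

Divisors of 116: [1, 2, 4, 29, 58, 116]. For each d | 116:
  d = 1: Id(1) · μ(116/1) = 1 · 0 = 0
  d = 2: Id(2) · μ(116/2) = 2 · 1 = 2
  d = 4: Id(4) · μ(116/4) = 4 · -1 = -4
  d = 29: Id(29) · μ(116/29) = 29 · 0 = 0
  d = 58: Id(58) · μ(116/58) = 58 · -1 = -58
  d = 116: Id(116) · μ(116/116) = 116 · 1 = 116
Summing: (Id * μ)(116) = 0 + 2 + -4 + 0 + -58 + 116 = 56.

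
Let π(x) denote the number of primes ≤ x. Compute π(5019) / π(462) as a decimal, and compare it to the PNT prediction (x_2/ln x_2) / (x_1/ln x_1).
π(5019)/π(462) = 672/89 ≈ 7.5506;  PNT prediction ≈ 7.8224.

π(462) = 89 and π(5019) = 672, so π(5019)/π(462) ≈ 7.5506. The PNT-predicted ratio is (5019/ln(5019)) / (462/ln(462)) ≈ 7.8224. The two agree to within a few percent, as expected.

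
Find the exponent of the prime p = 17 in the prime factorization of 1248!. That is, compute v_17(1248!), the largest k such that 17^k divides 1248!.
v_17(1248!) = 77

Legendre's formula: v_p(n!) = Σ_{k ≥ 1} ⌊n / p^k⌋. For p = 17, n = 1248, the terms are:
  ⌊1248/17^1⌋ = ⌊1248/17⌋ = 73
  ⌊1248/17^2⌋ = ⌊1248/289⌋ = 4
(the next term ⌊1248/17^3⌋ = 0, terminating the sum). Summing: v_17(1248!) = 73 + 4 = 77.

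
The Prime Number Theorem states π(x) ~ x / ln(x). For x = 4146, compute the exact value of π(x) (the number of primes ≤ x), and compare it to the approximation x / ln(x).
π(4146) = 570;  x/ln(x) ≈ 497.73;  relative error ≈ 12.68%.

Directly count primes up to 4146: π(4146) = 570. The PNT approximation gives 4146/ln(4146) ≈ 4146/8.32990 ≈ 497.73. Relative error (π(x) − x/ln(x)) / π(x) ≈ 12.68%; the approximation is known to undercount slightly (Li(x) is a better estimate).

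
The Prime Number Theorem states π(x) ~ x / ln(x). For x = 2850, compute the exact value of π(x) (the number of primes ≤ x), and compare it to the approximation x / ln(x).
π(2850) = 413;  x/ln(x) ≈ 358.26;  relative error ≈ 13.25%.

Directly count primes up to 2850: π(2850) = 413. The PNT approximation gives 2850/ln(2850) ≈ 2850/7.95507 ≈ 358.26. Relative error (π(x) − x/ln(x)) / π(x) ≈ 13.25%; the approximation is known to undercount slightly (Li(x) is a better estimate).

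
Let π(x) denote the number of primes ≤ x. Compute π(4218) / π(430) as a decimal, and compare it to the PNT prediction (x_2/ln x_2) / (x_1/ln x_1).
π(4218)/π(430) = 577/82 ≈ 7.0366;  PNT prediction ≈ 7.1260.

π(430) = 82 and π(4218) = 577, so π(4218)/π(430) ≈ 7.0366. The PNT-predicted ratio is (4218/ln(4218)) / (430/ln(430)) ≈ 7.1260. The two agree to within a few percent, as expected.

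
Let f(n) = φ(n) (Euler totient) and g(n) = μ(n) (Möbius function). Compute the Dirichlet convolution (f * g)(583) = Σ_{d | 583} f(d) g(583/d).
(φ * μ)(583) = 459

Divisors of 583: [1, 11, 53, 583]. For each d | 583:
  d = 1: φ(1) · μ(583/1) = 1 · 1 = 1
  d = 11: φ(11) · μ(583/11) = 10 · -1 = -10
  d = 53: φ(53) · μ(583/53) = 52 · -1 = -52
  d = 583: φ(583) · μ(583/583) = 520 · 1 = 520
Summing: (φ * μ)(583) = 1 + -10 + -52 + 520 = 459.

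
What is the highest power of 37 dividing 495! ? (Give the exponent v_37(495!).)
v_37(495!) = 13

Legendre's formula: v_p(n!) = Σ_{k ≥ 1} ⌊n / p^k⌋. For p = 37, n = 495, the terms are:
  ⌊495/37^1⌋ = ⌊495/37⌋ = 13
(the next term ⌊495/37^2⌋ = 0, terminating the sum). Summing: v_37(495!) = 13 = 13.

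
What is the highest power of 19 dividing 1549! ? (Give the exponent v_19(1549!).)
v_19(1549!) = 85

Legendre's formula: v_p(n!) = Σ_{k ≥ 1} ⌊n / p^k⌋. For p = 19, n = 1549, the terms are:
  ⌊1549/19^1⌋ = ⌊1549/19⌋ = 81
  ⌊1549/19^2⌋ = ⌊1549/361⌋ = 4
(the next term ⌊1549/19^3⌋ = 0, terminating the sum). Summing: v_19(1549!) = 81 + 4 = 85.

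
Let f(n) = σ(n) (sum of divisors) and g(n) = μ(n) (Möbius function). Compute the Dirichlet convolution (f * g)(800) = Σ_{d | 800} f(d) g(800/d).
(σ * μ)(800) = 800

Divisors of 800: [1, 2, 4, 5, 8, 10, 16, 20, 25, 32, 40, 50, 80, 100, 160, 200, 400, 800]. For each d | 800:
  d = 1: σ(1) · μ(800/1) = 1 · 0 = 0
  d = 2: σ(2) · μ(800/2) = 3 · 0 = 0
  d = 4: σ(4) · μ(800/4) = 7 · 0 = 0
  d = 5: σ(5) · μ(800/5) = 6 · 0 = 0
  d = 8: σ(8) · μ(800/8) = 15 · 0 = 0
  d = 10: σ(10) · μ(800/10) = 18 · 0 = 0
  d = 16: σ(16) · μ(800/16) = 31 · 0 = 0
  d = 20: σ(20) · μ(800/20) = 42 · 0 = 0
  d = 25: σ(25) · μ(800/25) = 31 · 0 = 0
  d = 32: σ(32) · μ(800/32) = 63 · 0 = 0
  d = 40: σ(40) · μ(800/40) = 90 · 0 = 0
  d = 50: σ(50) · μ(800/50) = 93 · 0 = 0
  d = 80: σ(80) · μ(800/80) = 186 · 1 = 186
  d = 100: σ(100) · μ(800/100) = 217 · 0 = 0
  d = 160: σ(160) · μ(800/160) = 378 · -1 = -378
  d = 200: σ(200) · μ(800/200) = 465 · 0 = 0
  d = 400: σ(400) · μ(800/400) = 961 · -1 = -961
  d = 800: σ(800) · μ(800/800) = 1953 · 1 = 1953
Summing: (σ * μ)(800) = 0 + 0 + 0 + 0 + 0 + 0 + 0 + 0 + 0 + 0 + 0 + 0 + 186 + 0 + -378 + 0 + -961 + 1953 = 800.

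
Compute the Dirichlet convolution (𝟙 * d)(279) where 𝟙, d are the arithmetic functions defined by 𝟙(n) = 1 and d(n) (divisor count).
(𝟙 * d)(279) = 18

Divisors of 279: [1, 3, 9, 31, 93, 279]. For each d | 279:
  d = 1: 𝟙(1) · d(279/1) = 1 · 6 = 6
  d = 3: 𝟙(3) · d(279/3) = 1 · 4 = 4
  d = 9: 𝟙(9) · d(279/9) = 1 · 2 = 2
  d = 31: 𝟙(31) · d(279/31) = 1 · 3 = 3
  d = 93: 𝟙(93) · d(279/93) = 1 · 2 = 2
  d = 279: 𝟙(279) · d(279/279) = 1 · 1 = 1
Summing: (𝟙 * d)(279) = 6 + 4 + 2 + 3 + 2 + 1 = 18.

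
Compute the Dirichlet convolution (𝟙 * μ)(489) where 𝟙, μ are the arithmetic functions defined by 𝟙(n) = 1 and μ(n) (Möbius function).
(𝟙 * μ)(489) = 0

Divisors of 489: [1, 3, 163, 489]. For each d | 489:
  d = 1: 𝟙(1) · μ(489/1) = 1 · 1 = 1
  d = 3: 𝟙(3) · μ(489/3) = 1 · -1 = -1
  d = 163: 𝟙(163) · μ(489/163) = 1 · -1 = -1
  d = 489: 𝟙(489) · μ(489/489) = 1 · 1 = 1
Summing: (𝟙 * μ)(489) = 1 + -1 + -1 + 1 = 0.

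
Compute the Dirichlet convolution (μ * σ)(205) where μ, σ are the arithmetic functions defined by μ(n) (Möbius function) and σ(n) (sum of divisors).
(μ * σ)(205) = 205

Divisors of 205: [1, 5, 41, 205]. For each d | 205:
  d = 1: μ(1) · σ(205/1) = 1 · 252 = 252
  d = 5: μ(5) · σ(205/5) = -1 · 42 = -42
  d = 41: μ(41) · σ(205/41) = -1 · 6 = -6
  d = 205: μ(205) · σ(205/205) = 1 · 1 = 1
Summing: (μ * σ)(205) = 252 + -42 + -6 + 1 = 205.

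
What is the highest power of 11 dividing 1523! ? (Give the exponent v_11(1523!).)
v_11(1523!) = 151

Legendre's formula: v_p(n!) = Σ_{k ≥ 1} ⌊n / p^k⌋. For p = 11, n = 1523, the terms are:
  ⌊1523/11^1⌋ = ⌊1523/11⌋ = 138
  ⌊1523/11^2⌋ = ⌊1523/121⌋ = 12
  ⌊1523/11^3⌋ = ⌊1523/1331⌋ = 1
(the next term ⌊1523/11^4⌋ = 0, terminating the sum). Summing: v_11(1523!) = 138 + 12 + 1 = 151.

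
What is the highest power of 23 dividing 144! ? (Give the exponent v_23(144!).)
v_23(144!) = 6

Legendre's formula: v_p(n!) = Σ_{k ≥ 1} ⌊n / p^k⌋. For p = 23, n = 144, the terms are:
  ⌊144/23^1⌋ = ⌊144/23⌋ = 6
(the next term ⌊144/23^2⌋ = 0, terminating the sum). Summing: v_23(144!) = 6 = 6.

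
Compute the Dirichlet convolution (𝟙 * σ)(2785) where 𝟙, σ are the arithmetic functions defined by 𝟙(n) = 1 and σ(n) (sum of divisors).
(𝟙 * σ)(2785) = 3913

Divisors of 2785: [1, 5, 557, 2785]. For each d | 2785:
  d = 1: 𝟙(1) · σ(2785/1) = 1 · 3348 = 3348
  d = 5: 𝟙(5) · σ(2785/5) = 1 · 558 = 558
  d = 557: 𝟙(557) · σ(2785/557) = 1 · 6 = 6
  d = 2785: 𝟙(2785) · σ(2785/2785) = 1 · 1 = 1
Summing: (𝟙 * σ)(2785) = 3348 + 558 + 6 + 1 = 3913.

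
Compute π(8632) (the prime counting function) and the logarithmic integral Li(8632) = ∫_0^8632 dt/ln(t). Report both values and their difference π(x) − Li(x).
π(8632) = 1075;  Li(8632) ≈ 1096.44;  π(x) − Li(x) ≈ -21.44.

Direct count of primes ≤ 8632 gives π(8632) = 1075. Numerical evaluation of the logarithmic integral gives Li(8632) ≈ 1096.44. The difference π(x) − Li(x) ≈ -21.44 is typically negative for small/moderate x (Li(x) overestimates), though Littlewood's theorem shows this sign changes infinitely often.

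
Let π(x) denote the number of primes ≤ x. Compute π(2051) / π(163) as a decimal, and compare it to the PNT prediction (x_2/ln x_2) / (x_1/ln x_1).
π(2051)/π(163) = 309/38 ≈ 8.1316;  PNT prediction ≈ 8.4045.

π(163) = 38 and π(2051) = 309, so π(2051)/π(163) ≈ 8.1316. The PNT-predicted ratio is (2051/ln(2051)) / (163/ln(163)) ≈ 8.4045. The two agree to within a few percent, as expected.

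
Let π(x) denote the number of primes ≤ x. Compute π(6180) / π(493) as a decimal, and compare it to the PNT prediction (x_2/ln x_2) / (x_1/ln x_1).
π(6180)/π(493) = 804/94 ≈ 8.5532;  PNT prediction ≈ 8.9043.

π(493) = 94 and π(6180) = 804, so π(6180)/π(493) ≈ 8.5532. The PNT-predicted ratio is (6180/ln(6180)) / (493/ln(493)) ≈ 8.9043. The two agree to within a few percent, as expected.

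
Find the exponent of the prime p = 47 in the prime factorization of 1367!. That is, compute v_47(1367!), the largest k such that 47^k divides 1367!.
v_47(1367!) = 29

Legendre's formula: v_p(n!) = Σ_{k ≥ 1} ⌊n / p^k⌋. For p = 47, n = 1367, the terms are:
  ⌊1367/47^1⌋ = ⌊1367/47⌋ = 29
(the next term ⌊1367/47^2⌋ = 0, terminating the sum). Summing: v_47(1367!) = 29 = 29.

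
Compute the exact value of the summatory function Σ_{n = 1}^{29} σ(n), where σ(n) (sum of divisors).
Σ_{n ≤ 29} σ(n) = 690

Compute σ(n) for each 1 ≤ n ≤ 29: σ(1) = 1, σ(2) = 3, σ(3) = 4, σ(4) = 7, σ(5) = 6, σ(6) = 12, σ(7) = 8, σ(8) = 15, σ(9) = 13, σ(10) = 18, σ(11) = 12, σ(12) = 28, σ(13) = 14, σ(14) = 24, σ(15) = 24, σ(16) = 31, σ(17) = 18, σ(18) = 39, σ(19) = 20, σ(20) = 42, σ(21) = 32, σ(22) = 36, σ(23) = 24, σ(24) = 60, σ(25) = 31, σ(26) = 42, σ(27) = 40, σ(28) = 56, σ(29) = 30. Summing all 29 values: 690. (Average order: Σ_{n ≤ x} σ(n) ~ (π²/12) x². For x = 29, (π²/12)·29² ≈ 691.69.)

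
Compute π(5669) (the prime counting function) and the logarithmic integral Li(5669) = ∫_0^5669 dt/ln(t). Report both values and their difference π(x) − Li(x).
π(5669) = 747;  Li(5669) ≈ 762.24;  π(x) − Li(x) ≈ -15.24.

Direct count of primes ≤ 5669 gives π(5669) = 747. Numerical evaluation of the logarithmic integral gives Li(5669) ≈ 762.24. The difference π(x) − Li(x) ≈ -15.24 is typically negative for small/moderate x (Li(x) overestimates), though Littlewood's theorem shows this sign changes infinitely often.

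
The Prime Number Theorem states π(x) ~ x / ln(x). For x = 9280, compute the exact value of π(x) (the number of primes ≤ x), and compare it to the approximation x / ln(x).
π(9280) = 1148;  x/ln(x) ≈ 1015.80;  relative error ≈ 11.52%.

Directly count primes up to 9280: π(9280) = 1148. The PNT approximation gives 9280/ln(9280) ≈ 9280/9.13562 ≈ 1015.80. Relative error (π(x) − x/ln(x)) / π(x) ≈ 11.52%; the approximation is known to undercount slightly (Li(x) is a better estimate).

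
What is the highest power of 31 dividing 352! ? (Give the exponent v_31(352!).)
v_31(352!) = 11

Legendre's formula: v_p(n!) = Σ_{k ≥ 1} ⌊n / p^k⌋. For p = 31, n = 352, the terms are:
  ⌊352/31^1⌋ = ⌊352/31⌋ = 11
(the next term ⌊352/31^2⌋ = 0, terminating the sum). Summing: v_31(352!) = 11 = 11.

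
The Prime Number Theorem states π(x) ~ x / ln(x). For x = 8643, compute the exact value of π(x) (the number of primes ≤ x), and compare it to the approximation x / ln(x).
π(8643) = 1076;  x/ln(x) ≈ 953.50;  relative error ≈ 11.38%.

Directly count primes up to 8643: π(8643) = 1076. The PNT approximation gives 8643/ln(8643) ≈ 8643/9.06451 ≈ 953.50. Relative error (π(x) − x/ln(x)) / π(x) ≈ 11.38%; the approximation is known to undercount slightly (Li(x) is a better estimate).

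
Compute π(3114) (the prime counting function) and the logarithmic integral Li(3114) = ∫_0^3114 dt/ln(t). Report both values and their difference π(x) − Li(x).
π(3114) = 443;  Li(3114) ≈ 456.96;  π(x) − Li(x) ≈ -13.96.

Direct count of primes ≤ 3114 gives π(3114) = 443. Numerical evaluation of the logarithmic integral gives Li(3114) ≈ 456.96. The difference π(x) − Li(x) ≈ -13.96 is typically negative for small/moderate x (Li(x) overestimates), though Littlewood's theorem shows this sign changes infinitely often.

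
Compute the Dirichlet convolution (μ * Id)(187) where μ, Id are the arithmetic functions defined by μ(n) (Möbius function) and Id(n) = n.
(μ * Id)(187) = 160

Divisors of 187: [1, 11, 17, 187]. For each d | 187:
  d = 1: μ(1) · Id(187/1) = 1 · 187 = 187
  d = 11: μ(11) · Id(187/11) = -1 · 17 = -17
  d = 17: μ(17) · Id(187/17) = -1 · 11 = -11
  d = 187: μ(187) · Id(187/187) = 1 · 1 = 1
Summing: (μ * Id)(187) = 187 + -17 + -11 + 1 = 160.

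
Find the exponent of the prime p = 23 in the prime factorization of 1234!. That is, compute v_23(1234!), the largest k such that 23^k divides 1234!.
v_23(1234!) = 55

Legendre's formula: v_p(n!) = Σ_{k ≥ 1} ⌊n / p^k⌋. For p = 23, n = 1234, the terms are:
  ⌊1234/23^1⌋ = ⌊1234/23⌋ = 53
  ⌊1234/23^2⌋ = ⌊1234/529⌋ = 2
(the next term ⌊1234/23^3⌋ = 0, terminating the sum). Summing: v_23(1234!) = 53 + 2 = 55.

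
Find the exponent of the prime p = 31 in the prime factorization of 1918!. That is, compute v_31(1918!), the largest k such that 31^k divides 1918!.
v_31(1918!) = 62

Legendre's formula: v_p(n!) = Σ_{k ≥ 1} ⌊n / p^k⌋. For p = 31, n = 1918, the terms are:
  ⌊1918/31^1⌋ = ⌊1918/31⌋ = 61
  ⌊1918/31^2⌋ = ⌊1918/961⌋ = 1
(the next term ⌊1918/31^3⌋ = 0, terminating the sum). Summing: v_31(1918!) = 61 + 1 = 62.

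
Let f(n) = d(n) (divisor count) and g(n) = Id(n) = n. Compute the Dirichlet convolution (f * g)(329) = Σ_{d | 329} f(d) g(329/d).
(d * Id)(329) = 441

Divisors of 329: [1, 7, 47, 329]. For each d | 329:
  d = 1: d(1) · Id(329/1) = 1 · 329 = 329
  d = 7: d(7) · Id(329/7) = 2 · 47 = 94
  d = 47: d(47) · Id(329/47) = 2 · 7 = 14
  d = 329: d(329) · Id(329/329) = 4 · 1 = 4
Summing: (d * Id)(329) = 329 + 94 + 14 + 4 = 441.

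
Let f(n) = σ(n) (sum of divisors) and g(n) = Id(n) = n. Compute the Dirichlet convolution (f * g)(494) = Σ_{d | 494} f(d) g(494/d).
(σ * Id)(494) = 5265

Divisors of 494: [1, 2, 13, 19, 26, 38, 247, 494]. For each d | 494:
  d = 1: σ(1) · Id(494/1) = 1 · 494 = 494
  d = 2: σ(2) · Id(494/2) = 3 · 247 = 741
  d = 13: σ(13) · Id(494/13) = 14 · 38 = 532
  d = 19: σ(19) · Id(494/19) = 20 · 26 = 520
  d = 26: σ(26) · Id(494/26) = 42 · 19 = 798
  d = 38: σ(38) · Id(494/38) = 60 · 13 = 780
  d = 247: σ(247) · Id(494/247) = 280 · 2 = 560
  d = 494: σ(494) · Id(494/494) = 840 · 1 = 840
Summing: (σ * Id)(494) = 494 + 741 + 532 + 520 + 798 + 780 + 560 + 840 = 5265.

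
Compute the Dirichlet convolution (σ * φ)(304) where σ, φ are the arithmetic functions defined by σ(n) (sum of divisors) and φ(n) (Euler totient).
(σ * φ)(304) = 3040

Divisors of 304: [1, 2, 4, 8, 16, 19, 38, 76, 152, 304]. For each d | 304:
  d = 1: σ(1) · φ(304/1) = 1 · 144 = 144
  d = 2: σ(2) · φ(304/2) = 3 · 72 = 216
  d = 4: σ(4) · φ(304/4) = 7 · 36 = 252
  d = 8: σ(8) · φ(304/8) = 15 · 18 = 270
  d = 16: σ(16) · φ(304/16) = 31 · 18 = 558
  d = 19: σ(19) · φ(304/19) = 20 · 8 = 160
  d = 38: σ(38) · φ(304/38) = 60 · 4 = 240
  d = 76: σ(76) · φ(304/76) = 140 · 2 = 280
  d = 152: σ(152) · φ(304/152) = 300 · 1 = 300
  d = 304: σ(304) · φ(304/304) = 620 · 1 = 620
Summing: (σ * φ)(304) = 144 + 216 + 252 + 270 + 558 + 160 + 240 + 280 + 300 + 620 = 3040.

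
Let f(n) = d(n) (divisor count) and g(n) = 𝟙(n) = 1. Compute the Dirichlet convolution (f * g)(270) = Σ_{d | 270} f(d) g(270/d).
(d * 𝟙)(270) = 90

Divisors of 270: [1, 2, 3, 5, 6, 9, 10, 15, 18, 27, 30, 45, 54, 90, 135, 270]. For each d | 270:
  d = 1: d(1) · 𝟙(270/1) = 1 · 1 = 1
  d = 2: d(2) · 𝟙(270/2) = 2 · 1 = 2
  d = 3: d(3) · 𝟙(270/3) = 2 · 1 = 2
  d = 5: d(5) · 𝟙(270/5) = 2 · 1 = 2
  d = 6: d(6) · 𝟙(270/6) = 4 · 1 = 4
  d = 9: d(9) · 𝟙(270/9) = 3 · 1 = 3
  d = 10: d(10) · 𝟙(270/10) = 4 · 1 = 4
  d = 15: d(15) · 𝟙(270/15) = 4 · 1 = 4
  d = 18: d(18) · 𝟙(270/18) = 6 · 1 = 6
  d = 27: d(27) · 𝟙(270/27) = 4 · 1 = 4
  d = 30: d(30) · 𝟙(270/30) = 8 · 1 = 8
  d = 45: d(45) · 𝟙(270/45) = 6 · 1 = 6
  d = 54: d(54) · 𝟙(270/54) = 8 · 1 = 8
  d = 90: d(90) · 𝟙(270/90) = 12 · 1 = 12
  d = 135: d(135) · 𝟙(270/135) = 8 · 1 = 8
  d = 270: d(270) · 𝟙(270/270) = 16 · 1 = 16
Summing: (d * 𝟙)(270) = 1 + 2 + 2 + 2 + 4 + 3 + 4 + 4 + 6 + 4 + 8 + 6 + 8 + 12 + 8 + 16 = 90.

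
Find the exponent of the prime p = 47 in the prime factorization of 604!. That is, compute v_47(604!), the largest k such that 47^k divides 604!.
v_47(604!) = 12

Legendre's formula: v_p(n!) = Σ_{k ≥ 1} ⌊n / p^k⌋. For p = 47, n = 604, the terms are:
  ⌊604/47^1⌋ = ⌊604/47⌋ = 12
(the next term ⌊604/47^2⌋ = 0, terminating the sum). Summing: v_47(604!) = 12 = 12.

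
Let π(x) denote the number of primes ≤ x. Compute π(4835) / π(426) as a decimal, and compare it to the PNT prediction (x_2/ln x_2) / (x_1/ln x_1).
π(4835)/π(426) = 650/82 ≈ 7.9268;  PNT prediction ≈ 8.0999.

π(426) = 82 and π(4835) = 650, so π(4835)/π(426) ≈ 7.9268. The PNT-predicted ratio is (4835/ln(4835)) / (426/ln(426)) ≈ 8.0999. The two agree to within a few percent, as expected.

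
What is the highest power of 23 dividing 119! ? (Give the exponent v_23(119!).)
v_23(119!) = 5

Legendre's formula: v_p(n!) = Σ_{k ≥ 1} ⌊n / p^k⌋. For p = 23, n = 119, the terms are:
  ⌊119/23^1⌋ = ⌊119/23⌋ = 5
(the next term ⌊119/23^2⌋ = 0, terminating the sum). Summing: v_23(119!) = 5 = 5.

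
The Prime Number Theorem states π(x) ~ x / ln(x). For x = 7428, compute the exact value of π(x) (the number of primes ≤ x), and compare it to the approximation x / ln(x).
π(7428) = 941;  x/ln(x) ≈ 833.39;  relative error ≈ 11.44%.

Directly count primes up to 7428: π(7428) = 941. The PNT approximation gives 7428/ln(7428) ≈ 7428/8.91301 ≈ 833.39. Relative error (π(x) − x/ln(x)) / π(x) ≈ 11.44%; the approximation is known to undercount slightly (Li(x) is a better estimate).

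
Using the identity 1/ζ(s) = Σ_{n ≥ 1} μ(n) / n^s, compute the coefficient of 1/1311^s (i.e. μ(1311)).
μ(1311) = -1

Factor n = 1311 = 3 · 19 · 23. μ(n) = 0 if any exponent ≥ 2 (not squarefree); otherwise μ(n) = (−1)^{ω(n)} where ω(n) is the number of distinct prime factors. Applying: μ(1311) = -1.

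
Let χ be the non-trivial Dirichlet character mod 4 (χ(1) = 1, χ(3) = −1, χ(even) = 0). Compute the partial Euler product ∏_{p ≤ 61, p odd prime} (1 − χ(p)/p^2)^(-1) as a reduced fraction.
∏ = 41649646786025278187758845901/45453901250007819878400000000

The odd primes p ≤ 61 are [3, 5, 7, 11, 13, 17, 19, 23, 29, 31, 37, 41, 43, 47, 53, 59, 61]. For each, χ(p) = 1 if p ≡ 1 mod 4, χ(p) = −1 if p ≡ 3 mod 4. Taking (1 − χ(p)/p^2)^(-1) = p^2/(p^2 − χ(p)): (1 − (-1)/3^2)^(-1) · (1 − (1)/5^2)^(-1) · (1 − (-1)/7^2)^(-1) · (1 − (-1)/11^2)^(-1) · (1 − (1)/13^2)^(-1) · (1 − (1)/17^2)^(-1) · (1 − (-1)/19^2)^(-1) · (1 − (-1)/23^2)^(-1) · (1 − (1)/29^2)^(-1) · (1 − (-1)/31^2)^(-1) · (1 − (1)/37^2)^(-1) · (1 − (1)/41^2)^(-1) · (1 − (-1)/43^2)^(-1) · (1 − (-1)/47^2)^(-1) · (1 − (1)/53^2)^(-1) · (1 − (-1)/59^2)^(-1) · (1 − (1)/61^2)^(-1) = 41649646786025278187758845901/45453901250007819878400000000.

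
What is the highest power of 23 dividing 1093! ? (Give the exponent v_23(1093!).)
v_23(1093!) = 49

Legendre's formula: v_p(n!) = Σ_{k ≥ 1} ⌊n / p^k⌋. For p = 23, n = 1093, the terms are:
  ⌊1093/23^1⌋ = ⌊1093/23⌋ = 47
  ⌊1093/23^2⌋ = ⌊1093/529⌋ = 2
(the next term ⌊1093/23^3⌋ = 0, terminating the sum). Summing: v_23(1093!) = 47 + 2 = 49.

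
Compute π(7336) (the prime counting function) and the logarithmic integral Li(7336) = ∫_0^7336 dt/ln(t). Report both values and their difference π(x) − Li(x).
π(7336) = 935;  Li(7336) ≈ 952.18;  π(x) − Li(x) ≈ -17.18.

Direct count of primes ≤ 7336 gives π(7336) = 935. Numerical evaluation of the logarithmic integral gives Li(7336) ≈ 952.18. The difference π(x) − Li(x) ≈ -17.18 is typically negative for small/moderate x (Li(x) overestimates), though Littlewood's theorem shows this sign changes infinitely often.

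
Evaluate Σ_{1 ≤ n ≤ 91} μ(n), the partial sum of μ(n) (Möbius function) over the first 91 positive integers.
Σ_{n ≤ 91} μ(n) = -1

Compute μ(n) for each 1 ≤ n ≤ 91: μ(1) = 1, μ(2) = -1, μ(3) = -1, μ(4) = 0, μ(5) = -1, μ(6) = 1, μ(7) = -1, μ(8) = 0, μ(9) = 0, μ(10) = 1, μ(11) = -1, μ(12) = 0, μ(13) = -1, μ(14) = 1, μ(15) = 1, μ(16) = 0, μ(17) = -1, μ(18) = 0, μ(19) = -1, μ(20) = 0, μ(21) = 1, μ(22) = 1, μ(23) = -1, μ(24) = 0, μ(25) = 0, μ(26) = 1, μ(27) = 0, μ(28) = 0, μ(29) = -1, μ(30) = -1, μ(31) = -1, μ(32) = 0, μ(33) = 1, μ(34) = 1, μ(35) = 1, μ(36) = 0, μ(37) = -1, μ(38) = 1, μ(39) = 1, μ(40) = 0, μ(41) = -1, μ(42) = -1, μ(43) = -1, μ(44) = 0, μ(45) = 0, μ(46) = 1, μ(47) = -1, μ(48) = 0, μ(49) = 0, μ(50) = 0, μ(51) = 1, μ(52) = 0, μ(53) = -1, μ(54) = 0, μ(55) = 1, μ(56) = 0, μ(57) = 1, μ(58) = 1, μ(59) = -1, μ(60) = 0, μ(61) = -1, μ(62) = 1, μ(63) = 0, μ(64) = 0, μ(65) = 1, μ(66) = -1, μ(67) = -1, μ(68) = 0, μ(69) = 1, μ(70) = -1, μ(71) = -1, μ(72) = 0, μ(73) = -1, μ(74) = 1, μ(75) = 0, μ(76) = 0, μ(77) = 1, μ(78) = -1, μ(79) = -1, μ(80) = 0, μ(81) = 0, μ(82) = 1, μ(83) = -1, μ(84) = 0, μ(85) = 1, μ(86) = 1, μ(87) = 1, μ(88) = 0, μ(89) = -1, μ(90) = 0, μ(91) = 1. Summing all 91 values: -1. (Mertens function M(x) = Σ_{n ≤ x} μ(n); on average M(x) should be small (PNT ⟺ M(x) = o(x)).)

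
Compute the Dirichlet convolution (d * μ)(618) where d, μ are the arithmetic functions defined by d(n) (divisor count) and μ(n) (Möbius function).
(d * μ)(618) = 1

Divisors of 618: [1, 2, 3, 6, 103, 206, 309, 618]. For each d | 618:
  d = 1: d(1) · μ(618/1) = 1 · -1 = -1
  d = 2: d(2) · μ(618/2) = 2 · 1 = 2
  d = 3: d(3) · μ(618/3) = 2 · 1 = 2
  d = 6: d(6) · μ(618/6) = 4 · -1 = -4
  d = 103: d(103) · μ(618/103) = 2 · 1 = 2
  d = 206: d(206) · μ(618/206) = 4 · -1 = -4
  d = 309: d(309) · μ(618/309) = 4 · -1 = -4
  d = 618: d(618) · μ(618/618) = 8 · 1 = 8
Summing: (d * μ)(618) = -1 + 2 + 2 + -4 + 2 + -4 + -4 + 8 = 1.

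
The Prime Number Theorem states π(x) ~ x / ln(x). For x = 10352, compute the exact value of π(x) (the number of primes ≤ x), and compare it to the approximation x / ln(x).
π(10352) = 1270;  x/ln(x) ≈ 1119.75;  relative error ≈ 11.83%.

Directly count primes up to 10352: π(10352) = 1270. The PNT approximation gives 10352/ln(10352) ≈ 10352/9.24494 ≈ 1119.75. Relative error (π(x) − x/ln(x)) / π(x) ≈ 11.83%; the approximation is known to undercount slightly (Li(x) is a better estimate).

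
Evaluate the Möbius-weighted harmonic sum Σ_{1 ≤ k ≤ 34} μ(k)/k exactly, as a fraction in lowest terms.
Σ μ(k)/k = -302679716/100280245065

Values of μ(k) for 1 ≤ k ≤ 34: μ(1) = 1, μ(2) = -1, μ(3) = -1, μ(5) = -1, μ(6) = 1, μ(7) = -1, μ(10) = 1, μ(11) = -1, μ(13) = -1, μ(14) = 1, μ(15) = 1, μ(17) = -1, μ(19) = -1, μ(21) = 1, μ(22) = 1, μ(23) = -1, μ(26) = 1, μ(29) = -1, μ(30) = -1, μ(31) = -1, μ(33) = 1, μ(34) = 1, with μ = 0 on non-squarefree integers. Summing μ(k)/k for k where μ(k) ≠ 0 gives -302679716/100280245065 ≈ -0.0030. (PNT ⟺ this sum → 0 as n → ∞.)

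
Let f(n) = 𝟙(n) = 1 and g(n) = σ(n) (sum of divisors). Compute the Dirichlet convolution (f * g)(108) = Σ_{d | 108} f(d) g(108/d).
(𝟙 * σ)(108) = 638

Divisors of 108: [1, 2, 3, 4, 6, 9, 12, 18, 27, 36, 54, 108]. For each d | 108:
  d = 1: 𝟙(1) · σ(108/1) = 1 · 280 = 280
  d = 2: 𝟙(2) · σ(108/2) = 1 · 120 = 120
  d = 3: 𝟙(3) · σ(108/3) = 1 · 91 = 91
  d = 4: 𝟙(4) · σ(108/4) = 1 · 40 = 40
  d = 6: 𝟙(6) · σ(108/6) = 1 · 39 = 39
  d = 9: 𝟙(9) · σ(108/9) = 1 · 28 = 28
  d = 12: 𝟙(12) · σ(108/12) = 1 · 13 = 13
  d = 18: 𝟙(18) · σ(108/18) = 1 · 12 = 12
  d = 27: 𝟙(27) · σ(108/27) = 1 · 7 = 7
  d = 36: 𝟙(36) · σ(108/36) = 1 · 4 = 4
  d = 54: 𝟙(54) · σ(108/54) = 1 · 3 = 3
  d = 108: 𝟙(108) · σ(108/108) = 1 · 1 = 1
Summing: (𝟙 * σ)(108) = 280 + 120 + 91 + 40 + 39 + 28 + 13 + 12 + 7 + 4 + 3 + 1 = 638.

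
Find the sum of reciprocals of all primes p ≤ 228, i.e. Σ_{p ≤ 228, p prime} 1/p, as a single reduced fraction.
Σ 1/p = 163511827859273678384959815113729742050404828958383078813204061634794561817548326350576887/83311209124804345037562846379881038241134671040860314654617977748077292641632790457335110

π(228) = 49, so the primes ≤ 228 are [2, 3, 5, 7, 11, 13, 17, 19, 23, 29, 31, 37, 41, 43, 47, 53, 59, 61, 67, 71, 73, 79, 83, 89, 97, 101, 103, 107, 109, 113, 127, 131, 137, 139, 149, 151, 157, 163, 167, 173, 179, 181, 191, 193, 197, 199, 211, 223, 227]. Summing 1/p over these primes: 163511827859273678384959815113729742050404828958383078813204061634794561817548326350576887/83311209124804345037562846379881038241134671040860314654617977748077292641632790457335110 ≈ 1.9627. Mertens estimate ln ln(228) + 0.2615 ≈ 1.9533.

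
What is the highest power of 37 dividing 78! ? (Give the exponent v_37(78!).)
v_37(78!) = 2

Legendre's formula: v_p(n!) = Σ_{k ≥ 1} ⌊n / p^k⌋. For p = 37, n = 78, the terms are:
  ⌊78/37^1⌋ = ⌊78/37⌋ = 2
(the next term ⌊78/37^2⌋ = 0, terminating the sum). Summing: v_37(78!) = 2 = 2.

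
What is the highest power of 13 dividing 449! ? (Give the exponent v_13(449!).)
v_13(449!) = 36

Legendre's formula: v_p(n!) = Σ_{k ≥ 1} ⌊n / p^k⌋. For p = 13, n = 449, the terms are:
  ⌊449/13^1⌋ = ⌊449/13⌋ = 34
  ⌊449/13^2⌋ = ⌊449/169⌋ = 2
(the next term ⌊449/13^3⌋ = 0, terminating the sum). Summing: v_13(449!) = 34 + 2 = 36.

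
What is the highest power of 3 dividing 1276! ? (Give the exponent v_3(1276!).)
v_3(1276!) = 634

Legendre's formula: v_p(n!) = Σ_{k ≥ 1} ⌊n / p^k⌋. For p = 3, n = 1276, the terms are:
  ⌊1276/3^1⌋ = ⌊1276/3⌋ = 425
  ⌊1276/3^2⌋ = ⌊1276/9⌋ = 141
  ⌊1276/3^3⌋ = ⌊1276/27⌋ = 47
  ⌊1276/3^4⌋ = ⌊1276/81⌋ = 15
  ⌊1276/3^5⌋ = ⌊1276/243⌋ = 5
  ⌊1276/3^6⌋ = ⌊1276/729⌋ = 1
(the next term ⌊1276/3^7⌋ = 0, terminating the sum). Summing: v_3(1276!) = 425 + 141 + 47 + 15 + 5 + 1 = 634.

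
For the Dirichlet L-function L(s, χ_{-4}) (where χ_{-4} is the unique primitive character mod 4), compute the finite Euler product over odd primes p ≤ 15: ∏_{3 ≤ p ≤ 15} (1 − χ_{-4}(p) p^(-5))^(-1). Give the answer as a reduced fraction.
∏ = 700807599951834375/703510729567397888

The odd primes p ≤ 15 are [3, 5, 7, 11, 13]. For each, χ(p) = 1 if p ≡ 1 mod 4, χ(p) = −1 if p ≡ 3 mod 4. Taking (1 − χ(p)/p^5)^(-1) = p^5/(p^5 − χ(p)): (1 − (-1)/3^5)^(-1) · (1 − (1)/5^5)^(-1) · (1 − (-1)/7^5)^(-1) · (1 − (-1)/11^5)^(-1) · (1 − (1)/13^5)^(-1) = 700807599951834375/703510729567397888.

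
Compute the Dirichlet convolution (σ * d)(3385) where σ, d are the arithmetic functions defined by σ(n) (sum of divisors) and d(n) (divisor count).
(σ * d)(3385) = 5440

Divisors of 3385: [1, 5, 677, 3385]. For each d | 3385:
  d = 1: σ(1) · d(3385/1) = 1 · 4 = 4
  d = 5: σ(5) · d(3385/5) = 6 · 2 = 12
  d = 677: σ(677) · d(3385/677) = 678 · 2 = 1356
  d = 3385: σ(3385) · d(3385/3385) = 4068 · 1 = 4068
Summing: (σ * d)(3385) = 4 + 12 + 1356 + 4068 = 5440.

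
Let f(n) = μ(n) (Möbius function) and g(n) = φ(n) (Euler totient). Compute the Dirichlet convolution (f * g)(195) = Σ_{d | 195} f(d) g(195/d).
(μ * φ)(195) = 33

Divisors of 195: [1, 3, 5, 13, 15, 39, 65, 195]. For each d | 195:
  d = 1: μ(1) · φ(195/1) = 1 · 96 = 96
  d = 3: μ(3) · φ(195/3) = -1 · 48 = -48
  d = 5: μ(5) · φ(195/5) = -1 · 24 = -24
  d = 13: μ(13) · φ(195/13) = -1 · 8 = -8
  d = 15: μ(15) · φ(195/15) = 1 · 12 = 12
  d = 39: μ(39) · φ(195/39) = 1 · 4 = 4
  d = 65: μ(65) · φ(195/65) = 1 · 2 = 2
  d = 195: μ(195) · φ(195/195) = -1 · 1 = -1
Summing: (μ * φ)(195) = 96 + -48 + -24 + -8 + 12 + 4 + 2 + -1 = 33.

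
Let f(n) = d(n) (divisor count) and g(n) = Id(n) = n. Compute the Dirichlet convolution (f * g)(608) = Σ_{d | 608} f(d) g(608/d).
(d * Id)(608) = 2520

Divisors of 608: [1, 2, 4, 8, 16, 19, 32, 38, 76, 152, 304, 608]. For each d | 608:
  d = 1: d(1) · Id(608/1) = 1 · 608 = 608
  d = 2: d(2) · Id(608/2) = 2 · 304 = 608
  d = 4: d(4) · Id(608/4) = 3 · 152 = 456
  d = 8: d(8) · Id(608/8) = 4 · 76 = 304
  d = 16: d(16) · Id(608/16) = 5 · 38 = 190
  d = 19: d(19) · Id(608/19) = 2 · 32 = 64
  d = 32: d(32) · Id(608/32) = 6 · 19 = 114
  d = 38: d(38) · Id(608/38) = 4 · 16 = 64
  d = 76: d(76) · Id(608/76) = 6 · 8 = 48
  d = 152: d(152) · Id(608/152) = 8 · 4 = 32
  d = 304: d(304) · Id(608/304) = 10 · 2 = 20
  d = 608: d(608) · Id(608/608) = 12 · 1 = 12
Summing: (d * Id)(608) = 608 + 608 + 456 + 304 + 190 + 64 + 114 + 64 + 48 + 32 + 20 + 12 = 2520.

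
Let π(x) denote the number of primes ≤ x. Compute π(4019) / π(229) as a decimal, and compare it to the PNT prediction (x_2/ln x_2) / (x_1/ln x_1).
π(4019)/π(229) = 555/50 ≈ 11.1000;  PNT prediction ≈ 11.4912.

π(229) = 50 and π(4019) = 555, so π(4019)/π(229) ≈ 11.1000. The PNT-predicted ratio is (4019/ln(4019)) / (229/ln(229)) ≈ 11.4912. The two agree to within a few percent, as expected.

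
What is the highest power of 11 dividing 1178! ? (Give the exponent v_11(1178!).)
v_11(1178!) = 116

Legendre's formula: v_p(n!) = Σ_{k ≥ 1} ⌊n / p^k⌋. For p = 11, n = 1178, the terms are:
  ⌊1178/11^1⌋ = ⌊1178/11⌋ = 107
  ⌊1178/11^2⌋ = ⌊1178/121⌋ = 9
(the next term ⌊1178/11^3⌋ = 0, terminating the sum). Summing: v_11(1178!) = 107 + 9 = 116.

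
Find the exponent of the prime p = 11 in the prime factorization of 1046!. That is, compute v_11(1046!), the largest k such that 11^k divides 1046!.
v_11(1046!) = 103

Legendre's formula: v_p(n!) = Σ_{k ≥ 1} ⌊n / p^k⌋. For p = 11, n = 1046, the terms are:
  ⌊1046/11^1⌋ = ⌊1046/11⌋ = 95
  ⌊1046/11^2⌋ = ⌊1046/121⌋ = 8
(the next term ⌊1046/11^3⌋ = 0, terminating the sum). Summing: v_11(1046!) = 95 + 8 = 103.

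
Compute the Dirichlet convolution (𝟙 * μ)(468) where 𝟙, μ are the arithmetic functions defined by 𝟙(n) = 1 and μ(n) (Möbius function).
(𝟙 * μ)(468) = 0

Divisors of 468: [1, 2, 3, 4, 6, 9, 12, 13, 18, 26, 36, 39, 52, 78, 117, 156, 234, 468]. For each d | 468:
  d = 1: 𝟙(1) · μ(468/1) = 1 · 0 = 0
  d = 2: 𝟙(2) · μ(468/2) = 1 · 0 = 0
  d = 3: 𝟙(3) · μ(468/3) = 1 · 0 = 0
  d = 4: 𝟙(4) · μ(468/4) = 1 · 0 = 0
  d = 6: 𝟙(6) · μ(468/6) = 1 · -1 = -1
  d = 9: 𝟙(9) · μ(468/9) = 1 · 0 = 0
  d = 12: 𝟙(12) · μ(468/12) = 1 · 1 = 1
  d = 13: 𝟙(13) · μ(468/13) = 1 · 0 = 0
  d = 18: 𝟙(18) · μ(468/18) = 1 · 1 = 1
  d = 26: 𝟙(26) · μ(468/26) = 1 · 0 = 0
  d = 36: 𝟙(36) · μ(468/36) = 1 · -1 = -1
  d = 39: 𝟙(39) · μ(468/39) = 1 · 0 = 0
  d = 52: 𝟙(52) · μ(468/52) = 1 · 0 = 0
  d = 78: 𝟙(78) · μ(468/78) = 1 · 1 = 1
  d = 117: 𝟙(117) · μ(468/117) = 1 · 0 = 0
  d = 156: 𝟙(156) · μ(468/156) = 1 · -1 = -1
  d = 234: 𝟙(234) · μ(468/234) = 1 · -1 = -1
  d = 468: 𝟙(468) · μ(468/468) = 1 · 1 = 1
Summing: (𝟙 * μ)(468) = 0 + 0 + 0 + 0 + -1 + 0 + 1 + 0 + 1 + 0 + -1 + 0 + 0 + 1 + 0 + -1 + -1 + 1 = 0.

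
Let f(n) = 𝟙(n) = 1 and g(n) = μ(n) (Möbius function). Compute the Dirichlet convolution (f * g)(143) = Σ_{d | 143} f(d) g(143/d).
(𝟙 * μ)(143) = 0

Divisors of 143: [1, 11, 13, 143]. For each d | 143:
  d = 1: 𝟙(1) · μ(143/1) = 1 · 1 = 1
  d = 11: 𝟙(11) · μ(143/11) = 1 · -1 = -1
  d = 13: 𝟙(13) · μ(143/13) = 1 · -1 = -1
  d = 143: 𝟙(143) · μ(143/143) = 1 · 1 = 1
Summing: (𝟙 * μ)(143) = 1 + -1 + -1 + 1 = 0.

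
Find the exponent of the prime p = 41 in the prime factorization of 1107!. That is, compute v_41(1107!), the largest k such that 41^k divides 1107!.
v_41(1107!) = 27

Legendre's formula: v_p(n!) = Σ_{k ≥ 1} ⌊n / p^k⌋. For p = 41, n = 1107, the terms are:
  ⌊1107/41^1⌋ = ⌊1107/41⌋ = 27
(the next term ⌊1107/41^2⌋ = 0, terminating the sum). Summing: v_41(1107!) = 27 = 27.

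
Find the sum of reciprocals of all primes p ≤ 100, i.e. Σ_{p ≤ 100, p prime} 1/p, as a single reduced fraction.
Σ 1/p = 4156517583588203716343221884611037839/2305567963945518424753102147331756070

π(100) = 25, so the primes ≤ 100 are [2, 3, 5, 7, 11, 13, 17, 19, 23, 29, 31, 37, 41, 43, 47, 53, 59, 61, 67, 71, 73, 79, 83, 89, 97]. Summing 1/p over these primes: 4156517583588203716343221884611037839/2305567963945518424753102147331756070 ≈ 1.8028. Mertens estimate ln ln(100) + 0.2615 ≈ 1.7887.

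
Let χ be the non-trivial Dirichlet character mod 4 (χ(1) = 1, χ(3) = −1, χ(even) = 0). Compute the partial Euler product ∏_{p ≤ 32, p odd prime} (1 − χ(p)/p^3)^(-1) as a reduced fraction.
∏ = 16829566118167783909225/17369167366519535960064

The odd primes p ≤ 32 are [3, 5, 7, 11, 13, 17, 19, 23, 29, 31]. For each, χ(p) = 1 if p ≡ 1 mod 4, χ(p) = −1 if p ≡ 3 mod 4. Taking (1 − χ(p)/p^3)^(-1) = p^3/(p^3 − χ(p)): (1 − (-1)/3^3)^(-1) · (1 − (1)/5^3)^(-1) · (1 − (-1)/7^3)^(-1) · (1 − (-1)/11^3)^(-1) · (1 − (1)/13^3)^(-1) · (1 − (1)/17^3)^(-1) · (1 − (-1)/19^3)^(-1) · (1 − (-1)/23^3)^(-1) · (1 − (1)/29^3)^(-1) · (1 − (-1)/31^3)^(-1) = 16829566118167783909225/17369167366519535960064.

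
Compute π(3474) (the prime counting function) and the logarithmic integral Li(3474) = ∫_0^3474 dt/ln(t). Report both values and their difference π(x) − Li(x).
π(3474) = 487;  Li(3474) ≈ 501.41;  π(x) − Li(x) ≈ -14.41.

Direct count of primes ≤ 3474 gives π(3474) = 487. Numerical evaluation of the logarithmic integral gives Li(3474) ≈ 501.41. The difference π(x) − Li(x) ≈ -14.41 is typically negative for small/moderate x (Li(x) overestimates), though Littlewood's theorem shows this sign changes infinitely often.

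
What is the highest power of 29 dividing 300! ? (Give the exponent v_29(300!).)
v_29(300!) = 10

Legendre's formula: v_p(n!) = Σ_{k ≥ 1} ⌊n / p^k⌋. For p = 29, n = 300, the terms are:
  ⌊300/29^1⌋ = ⌊300/29⌋ = 10
(the next term ⌊300/29^2⌋ = 0, terminating the sum). Summing: v_29(300!) = 10 = 10.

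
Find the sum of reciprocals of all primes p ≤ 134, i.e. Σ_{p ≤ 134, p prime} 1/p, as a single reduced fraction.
Σ 1/p = 980956909242278731029785409368357903506317057050081/525896479052627740771371797072411912900610967452630

π(134) = 32, so the primes ≤ 134 are [2, 3, 5, 7, 11, 13, 17, 19, 23, 29, 31, 37, 41, 43, 47, 53, 59, 61, 67, 71, 73, 79, 83, 89, 97, 101, 103, 107, 109, 113, 127, 131]. Summing 1/p over these primes: 980956909242278731029785409368357903506317057050081/525896479052627740771371797072411912900610967452630 ≈ 1.8653. Mertens estimate ln ln(134) + 0.2615 ≈ 1.8503.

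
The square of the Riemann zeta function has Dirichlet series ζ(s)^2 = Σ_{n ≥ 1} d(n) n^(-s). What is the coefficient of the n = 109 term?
d(109) = 2

ζ(s)^2 = (Σ 1/m^s)(Σ 1/k^s). The coefficient of 1/n^s in the product is the number of ordered pairs (m, k) with mk = n, which equals d(n). For n = 109, divisors are [1, 109], so d(109) = 2.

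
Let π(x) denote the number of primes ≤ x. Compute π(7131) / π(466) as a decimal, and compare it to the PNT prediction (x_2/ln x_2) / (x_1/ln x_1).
π(7131)/π(466) = 914/90 ≈ 10.1556;  PNT prediction ≈ 10.5973.

π(466) = 90 and π(7131) = 914, so π(7131)/π(466) ≈ 10.1556. The PNT-predicted ratio is (7131/ln(7131)) / (466/ln(466)) ≈ 10.5973. The two agree to within a few percent, as expected.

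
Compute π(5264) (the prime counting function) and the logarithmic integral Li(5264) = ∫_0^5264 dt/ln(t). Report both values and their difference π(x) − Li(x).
π(5264) = 698;  Li(5264) ≈ 715.18;  π(x) − Li(x) ≈ -17.18.

Direct count of primes ≤ 5264 gives π(5264) = 698. Numerical evaluation of the logarithmic integral gives Li(5264) ≈ 715.18. The difference π(x) − Li(x) ≈ -17.18 is typically negative for small/moderate x (Li(x) overestimates), though Littlewood's theorem shows this sign changes infinitely often.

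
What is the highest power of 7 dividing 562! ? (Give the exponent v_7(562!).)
v_7(562!) = 92

Legendre's formula: v_p(n!) = Σ_{k ≥ 1} ⌊n / p^k⌋. For p = 7, n = 562, the terms are:
  ⌊562/7^1⌋ = ⌊562/7⌋ = 80
  ⌊562/7^2⌋ = ⌊562/49⌋ = 11
  ⌊562/7^3⌋ = ⌊562/343⌋ = 1
(the next term ⌊562/7^4⌋ = 0, terminating the sum). Summing: v_7(562!) = 80 + 11 + 1 = 92.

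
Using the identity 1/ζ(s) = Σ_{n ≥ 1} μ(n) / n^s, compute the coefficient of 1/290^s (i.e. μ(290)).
μ(290) = -1

Factor n = 290 = 2 · 5 · 29. μ(n) = 0 if any exponent ≥ 2 (not squarefree); otherwise μ(n) = (−1)^{ω(n)} where ω(n) is the number of distinct prime factors. Applying: μ(290) = -1.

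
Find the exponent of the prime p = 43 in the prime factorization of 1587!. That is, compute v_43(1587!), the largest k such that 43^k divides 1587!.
v_43(1587!) = 36

Legendre's formula: v_p(n!) = Σ_{k ≥ 1} ⌊n / p^k⌋. For p = 43, n = 1587, the terms are:
  ⌊1587/43^1⌋ = ⌊1587/43⌋ = 36
(the next term ⌊1587/43^2⌋ = 0, terminating the sum). Summing: v_43(1587!) = 36 = 36.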